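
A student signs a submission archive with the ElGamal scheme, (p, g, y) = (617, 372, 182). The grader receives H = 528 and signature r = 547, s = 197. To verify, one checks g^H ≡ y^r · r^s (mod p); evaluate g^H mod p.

142

372^2 = 138384 ≡ 176
372^4 ≡ 176^2 = 30976 ≡ 126
372^8 ≡ 126^2 = 15876 ≡ 451
372^16 ≡ 451^2 = 203401 ≡ 408
372^32 ≡ 408^2 = 166464 ≡ 491
372^64 ≡ 491^2 = 241081 ≡ 451
372^128 ≡ 451^2 = 203401 ≡ 408
372^256 ≡ 408^2 = 166464 ≡ 491
372^512 ≡ 491^2 = 241081 ≡ 451
528 = 512 + 16, so 372^528 ≡ 451·408 ≡ 142 (mod 617)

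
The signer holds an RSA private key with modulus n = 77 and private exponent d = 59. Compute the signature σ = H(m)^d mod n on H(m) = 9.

(H(m))^2 ≡ 9^2 = 81 ≡ 4
(H(m))^4 ≡ 4^2 = 16
(H(m))^8 ≡ 16^2 = 256 ≡ 25
(H(m))^16 ≡ 25^2 = 625 ≡ 9
(H(m))^32 ≡ 9^2 = 81 ≡ 4
59 = 32 + 16 + 8 + 2 + 1, so (H(m))^59 ≡ 4·9·25·4·9 ≡ 60 (mod 77)

60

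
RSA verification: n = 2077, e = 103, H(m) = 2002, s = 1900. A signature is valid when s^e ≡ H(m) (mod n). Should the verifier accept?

accept

Squares mod 2077: s^1≡1900, s^2≡174, s^4≡1198, s^8≡2074, s^16≡9, s^32≡81, s^64≡330
103 = 64 + 32 + 4 + 2 + 1, so s^103 ≡ 330·81·1198·174·1900 ≡ 2002 (mod 2077)
Since 2002 equals the digest 2002, verification succeeds.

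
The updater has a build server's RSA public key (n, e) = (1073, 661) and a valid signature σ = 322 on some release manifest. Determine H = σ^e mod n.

Squares mod 1073: σ^1≡322, σ^2≡676, σ^4≡951, σ^8≡935, σ^16≡803, σ^32≡1009, σ^64≡877, σ^128≡861, σ^256≡951, σ^512≡935
661 = 512 + 128 + 16 + 4 + 1, so σ^661 ≡ 935·861·803·951·322 ≡ 988 (mod 1073)

988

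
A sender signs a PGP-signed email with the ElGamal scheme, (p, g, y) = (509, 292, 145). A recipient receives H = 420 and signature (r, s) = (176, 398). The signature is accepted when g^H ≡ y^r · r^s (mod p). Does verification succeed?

fails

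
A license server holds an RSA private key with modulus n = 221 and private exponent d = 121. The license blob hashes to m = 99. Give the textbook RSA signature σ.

m^2 ≡ 99^2 = 9801 ≡ 77
m^4 ≡ 77^2 = 5929 ≡ 183
m^8 ≡ 183^2 = 33489 ≡ 118
m^16 ≡ 118^2 = 13924 ≡ 1
m^32 ≡ 1^2 = 1
m^64 ≡ 1^2 = 1
121 = 64 + 32 + 16 + 8 + 1, so m^121 ≡ 1·1·1·118·99 ≡ 190 (mod 221)

190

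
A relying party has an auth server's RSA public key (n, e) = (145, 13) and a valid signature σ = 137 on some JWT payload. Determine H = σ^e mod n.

127

σ^2 ≡ 137^2 = 18769 ≡ 64
σ^4 ≡ 64^2 = 4096 ≡ 36
σ^8 ≡ 36^2 = 1296 ≡ 136
13 = 8 + 4 + 1, so σ^13 ≡ 136·36·137 ≡ 127 (mod 145)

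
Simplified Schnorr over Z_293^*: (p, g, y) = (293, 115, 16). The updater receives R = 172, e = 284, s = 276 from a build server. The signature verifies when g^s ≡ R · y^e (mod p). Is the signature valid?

valid

g^s mod p:
115^2 = 13225 ≡ 40
115^4 ≡ 40^2 = 1600 ≡ 135
115^8 ≡ 135^2 = 18225 ≡ 59
115^16 ≡ 59^2 = 3481 ≡ 258
115^32 ≡ 258^2 = 66564 ≡ 53
115^64 ≡ 53^2 = 2809 ≡ 172
115^128 ≡ 172^2 = 29584 ≡ 284
115^256 ≡ 284^2 = 80656 ≡ 81
276 = 256 + 16 + 4, so 115^276 ≡ 81·258·135 ≡ 226 (mod 293)
R · y^e mod p:
16^2 = 256
16^4 ≡ 256^2 = 65536 ≡ 197
16^8 ≡ 197^2 = 38809 ≡ 133
16^16 ≡ 133^2 = 17689 ≡ 109
16^32 ≡ 109^2 = 11881 ≡ 161
16^64 ≡ 161^2 = 25921 ≡ 137
16^128 ≡ 137^2 = 18769 ≡ 17
16^256 ≡ 17^2 = 289
284 = 256 + 16 + 8 + 4, so 16^284 ≡ 289·109·133·197 ≡ 141 (mod 293)
172·141 = 24252 ≡ 226 (mod 293)
226 ≡ 226 (mod 293); signature holds.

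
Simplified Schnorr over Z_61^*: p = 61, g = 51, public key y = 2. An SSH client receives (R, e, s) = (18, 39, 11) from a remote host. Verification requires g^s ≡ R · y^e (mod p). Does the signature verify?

does not verify

g^s mod p:
51^2 = 2601 ≡ 39
51^4 ≡ 39^2 = 1521 ≡ 57
51^8 ≡ 57^2 = 3249 ≡ 16
11 = 8 + 2 + 1, so 51^11 ≡ 16·39·51 ≡ 43 (mod 61)
R · y^e mod p:
2^2 = 4
2^4 ≡ 4^2 = 16
2^8 ≡ 16^2 = 256 ≡ 12
2^16 ≡ 12^2 = 144 ≡ 22
2^32 ≡ 22^2 = 484 ≡ 57
39 = 32 + 4 + 2 + 1, so 2^39 ≡ 57·16·4·2 ≡ 37 (mod 61)
18·37 = 666 ≡ 56 (mod 61)
43 ≠ 56; the check fails.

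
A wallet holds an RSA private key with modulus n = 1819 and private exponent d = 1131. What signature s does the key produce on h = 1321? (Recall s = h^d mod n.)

h^2 ≡ 1321^2 = 1745041 ≡ 620
h^4 ≡ 620^2 = 384400 ≡ 591
h^8 ≡ 591^2 = 349281 ≡ 33
h^16 ≡ 33^2 = 1089
h^32 ≡ 1089^2 = 1185921 ≡ 1752
h^64 ≡ 1752^2 = 3069504 ≡ 851
h^128 ≡ 851^2 = 724201 ≡ 239
h^256 ≡ 239^2 = 57121 ≡ 732
h^512 ≡ 732^2 = 535824 ≡ 1038
h^1024 ≡ 1038^2 = 1077444 ≡ 596
1131 = 1024 + 64 + 32 + 8 + 2 + 1, so h^1131 ≡ 596·851·1752·33·620·1321 ≡ 652 (mod 1819)

652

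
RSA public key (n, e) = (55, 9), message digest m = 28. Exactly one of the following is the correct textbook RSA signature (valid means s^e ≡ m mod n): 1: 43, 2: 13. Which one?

2

Candidate 1: 43^2 = 1849 ≡ 34; 43^4 ≡ 34^2 = 1156 ≡ 1; 43^8 ≡ 1^2 = 1; 9 = 8 + 1, so 43^9 ≡ 1·43 ≡ 43 (mod 55)
Candidate 2: 13^2 = 169 ≡ 4; 13^4 ≡ 4^2 = 16; 13^8 ≡ 16^2 = 256 ≡ 36; 9 = 8 + 1, so 13^9 ≡ 36·13 ≡ 28 (mod 55)
  → matches m = 28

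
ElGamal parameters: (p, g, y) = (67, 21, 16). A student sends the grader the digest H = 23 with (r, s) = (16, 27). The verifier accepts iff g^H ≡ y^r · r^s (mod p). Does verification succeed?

passes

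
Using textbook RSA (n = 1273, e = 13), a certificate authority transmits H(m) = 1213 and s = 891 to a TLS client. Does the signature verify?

verifies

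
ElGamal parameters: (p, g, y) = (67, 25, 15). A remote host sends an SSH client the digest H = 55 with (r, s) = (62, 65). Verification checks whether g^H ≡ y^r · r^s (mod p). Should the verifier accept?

accept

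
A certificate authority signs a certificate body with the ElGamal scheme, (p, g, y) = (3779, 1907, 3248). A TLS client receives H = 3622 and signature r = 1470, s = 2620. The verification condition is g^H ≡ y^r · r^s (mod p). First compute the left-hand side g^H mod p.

1907^2 = 3636649 ≡ 1251
1907^4 ≡ 1251^2 = 1565001 ≡ 495
1907^8 ≡ 495^2 = 245025 ≡ 3169
1907^16 ≡ 3169^2 = 10042561 ≡ 1758
1907^32 ≡ 1758^2 = 3090564 ≡ 3121
1907^64 ≡ 3121^2 = 9740641 ≡ 2158
1907^128 ≡ 2158^2 = 4656964 ≡ 1236
1907^256 ≡ 1236^2 = 1527696 ≡ 980
1907^512 ≡ 980^2 = 960400 ≡ 534
1907^1024 ≡ 534^2 = 285156 ≡ 1731
1907^2048 ≡ 1731^2 = 2996361 ≡ 3393
3622 = 2048 + 1024 + 512 + 32 + 4 + 2, so 1907^3622 ≡ 3393·1731·534·3121·495·1251 ≡ 1863 (mod 3779)

1863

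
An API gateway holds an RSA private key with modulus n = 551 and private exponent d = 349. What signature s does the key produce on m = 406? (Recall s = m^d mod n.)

Squares mod 551: m^1≡406, m^2≡87, m^4≡406, m^8≡87, m^16≡406, m^32≡87, m^64≡406, m^128≡87, m^256≡406
349 = 256 + 64 + 16 + 8 + 4 + 1, so m^349 ≡ 406·406·406·87·406·406 ≡ 406 (mod 551)

406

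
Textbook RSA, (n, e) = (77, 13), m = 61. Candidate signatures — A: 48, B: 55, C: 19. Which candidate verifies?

C

Candidate A: Squares mod 77: 48^1≡48, 48^2≡71, 48^4≡36, 48^8≡64; 13 = 8 + 4 + 1, so 48^13 ≡ 64·36·48 ≡ 20 (mod 77)
Candidate B: Squares mod 77: 55^1≡55, 55^2≡22, 55^4≡22, 55^8≡22; 13 = 8 + 4 + 1, so 55^13 ≡ 22·22·55 ≡ 55 (mod 77)
Candidate C: Squares mod 77: 19^1≡19, 19^2≡53, 19^4≡37, 19^8≡60; 13 = 8 + 4 + 1, so 19^13 ≡ 60·37·19 ≡ 61 (mod 77)
  → matches m = 61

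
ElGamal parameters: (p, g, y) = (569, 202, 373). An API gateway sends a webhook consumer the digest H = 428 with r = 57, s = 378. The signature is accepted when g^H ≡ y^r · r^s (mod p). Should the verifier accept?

accept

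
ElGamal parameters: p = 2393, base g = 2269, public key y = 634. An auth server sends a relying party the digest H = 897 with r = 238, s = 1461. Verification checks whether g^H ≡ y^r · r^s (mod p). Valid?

yes

Left side g^H mod p:
Squares mod 2393: 2269^1≡2269, 2269^2≡1018, 2269^4≡155, 2269^8≡95, 2269^16≡1846, 2269^32≡84, 2269^64≡2270, 2269^128≡771, 2269^256≡977, 2269^512≡2115
897 = 512 + 256 + 128 + 1, so 2269^897 ≡ 2115·977·771·2269 ≡ 2335 (mod 2393)
Right side y^r · r^s mod p:
Squares mod 2393: 634^1≡634, 634^2≡2325, 634^4≡2231, 634^8≡2314, 634^16≡1455, 634^32≡1613, 634^64≡578, 634^128≡1457
238 = 128 + 64 + 32 + 8 + 4 + 2, so 634^238 ≡ 1457·578·1613·2314·2231·2325 ≡ 807 (mod 2393)
Squares mod 2393: 238^1≡238, 238^2≡1605, 238^4≡1157, 238^8≡962, 238^16≡1746, 238^32≡2227, 238^64≡1233, 238^128≡734, 238^256≡331, 238^512≡1876, 238^1024≡1666
1461 = 1024 + 256 + 128 + 32 + 16 + 4 + 1, so 238^1461 ≡ 1666·331·734·2227·1746·1157·238 ≡ 1874 (mod 2393)
807·1874 = 1512318 ≡ 2335 (mod 2393)
2335 ≡ 2335 (mod 2393), so the signature is genuine.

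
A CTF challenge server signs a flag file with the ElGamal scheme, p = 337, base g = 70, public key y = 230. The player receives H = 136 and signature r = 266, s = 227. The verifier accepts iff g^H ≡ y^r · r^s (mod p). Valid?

no

Left side g^H mod p:
70^2 = 4900 ≡ 182
70^4 ≡ 182^2 = 33124 ≡ 98
70^8 ≡ 98^2 = 9604 ≡ 168
70^16 ≡ 168^2 = 28224 ≡ 253
70^32 ≡ 253^2 = 64009 ≡ 316
70^64 ≡ 316^2 = 99856 ≡ 104
70^128 ≡ 104^2 = 10816 ≡ 32
136 = 128 + 8, so 70^136 ≡ 32·168 ≡ 321 (mod 337)
Right side y^r · r^s mod p:
230^2 = 52900 ≡ 328
230^4 ≡ 328^2 = 107584 ≡ 81
230^8 ≡ 81^2 = 6561 ≡ 158
230^16 ≡ 158^2 = 24964 ≡ 26
230^32 ≡ 26^2 = 676 ≡ 2
230^64 ≡ 2^2 = 4
230^128 ≡ 4^2 = 16
230^256 ≡ 16^2 = 256
266 = 256 + 8 + 2, so 230^266 ≡ 256·158·328 ≡ 265 (mod 337)
266^2 = 70756 ≡ 323
266^4 ≡ 323^2 = 104329 ≡ 196
266^8 ≡ 196^2 = 38416 ≡ 335
266^16 ≡ 335^2 = 112225 ≡ 4
266^32 ≡ 4^2 = 16
266^64 ≡ 16^2 = 256
266^128 ≡ 256^2 = 65536 ≡ 158
227 = 128 + 64 + 32 + 2 + 1, so 266^227 ≡ 158·256·16·323·266 ≡ 183 (mod 337)
265·183 = 48495 ≡ 304 (mod 337)
321 ≠ 304, so verification fails.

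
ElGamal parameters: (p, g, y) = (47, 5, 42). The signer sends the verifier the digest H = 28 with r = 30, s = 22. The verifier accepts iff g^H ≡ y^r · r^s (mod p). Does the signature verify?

Left side g^H mod p:
5^2 = 25
5^4 ≡ 25^2 = 625 ≡ 14
5^8 ≡ 14^2 = 196 ≡ 8
5^16 ≡ 8^2 = 64 ≡ 17
28 = 16 + 8 + 4, so 5^28 ≡ 17·8·14 ≡ 24 (mod 47)
Right side y^r · r^s mod p:
42^2 = 1764 ≡ 25
42^4 ≡ 25^2 = 625 ≡ 14
42^8 ≡ 14^2 = 196 ≡ 8
42^16 ≡ 8^2 = 64 ≡ 17
30 = 16 + 8 + 4 + 2, so 42^30 ≡ 17·8·14·25 ≡ 36 (mod 47)
30^2 = 900 ≡ 7
30^4 ≡ 7^2 = 49 ≡ 2
30^8 ≡ 2^2 = 4
30^16 ≡ 4^2 = 16
22 = 16 + 4 + 2, so 30^22 ≡ 16·2·7 ≡ 36 (mod 47)
36·36 = 1296 ≡ 27 (mod 47)
24 ≠ 27, so verification fails.

does not verify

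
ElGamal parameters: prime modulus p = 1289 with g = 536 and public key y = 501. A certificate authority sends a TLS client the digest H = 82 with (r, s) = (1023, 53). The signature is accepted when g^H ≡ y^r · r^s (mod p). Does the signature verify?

Left side g^H mod p:
536^2 = 287296 ≡ 1138
536^4 ≡ 1138^2 = 1295044 ≡ 888
536^8 ≡ 888^2 = 788544 ≡ 965
536^16 ≡ 965^2 = 931225 ≡ 567
536^32 ≡ 567^2 = 321489 ≡ 528
536^64 ≡ 528^2 = 278784 ≡ 360
82 = 64 + 16 + 2, so 536^82 ≡ 360·567·1138 ≡ 448 (mod 1289)
Right side y^r · r^s mod p:
501^2 = 251001 ≡ 935
501^4 ≡ 935^2 = 874225 ≡ 283
501^8 ≡ 283^2 = 80089 ≡ 171
501^16 ≡ 171^2 = 29241 ≡ 883
501^32 ≡ 883^2 = 779689 ≡ 1133
501^64 ≡ 1133^2 = 1283689 ≡ 1134
501^128 ≡ 1134^2 = 1285956 ≡ 823
501^256 ≡ 823^2 = 677329 ≡ 604
501^512 ≡ 604^2 = 364816 ≡ 29
1023 = 512 + 256 + 128 + 64 + 32 + 16 + 8 + 4 + 2 + 1, so 501^1023 ≡ 29·604·823·1134·1133·883·171·283·935·501 ≡ 66 (mod 1289)
1023^2 = 1046529 ≡ 1150
1023^4 ≡ 1150^2 = 1322500 ≡ 1275
1023^8 ≡ 1275^2 = 1625625 ≡ 196
1023^16 ≡ 196^2 = 38416 ≡ 1035
1023^32 ≡ 1035^2 = 1071225 ≡ 66
53 = 32 + 16 + 4 + 1, so 1023^53 ≡ 66·1035·1275·1023 ≡ 1001 (mod 1289)
66·1001 = 66066 ≡ 327 (mod 1289)
448 ≠ 327, so verification fails.

does not verify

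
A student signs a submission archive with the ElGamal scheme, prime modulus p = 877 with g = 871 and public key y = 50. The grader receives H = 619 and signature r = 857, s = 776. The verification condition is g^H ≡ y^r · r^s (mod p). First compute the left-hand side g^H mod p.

Squares mod 877: 871^1≡871, 871^2≡36, 871^4≡419, 871^8≡161, 871^16≡488, 871^32≡477, 871^64≡386, 871^128≡783, 871^256≡66, 871^512≡848
619 = 512 + 64 + 32 + 8 + 2 + 1, so 871^619 ≡ 848·386·477·161·36·871 ≡ 454 (mod 877)

454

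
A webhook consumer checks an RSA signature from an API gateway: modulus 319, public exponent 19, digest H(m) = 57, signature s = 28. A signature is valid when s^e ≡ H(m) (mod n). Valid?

yes

s^2 ≡ 28^2 = 784 ≡ 146
s^4 ≡ 146^2 = 21316 ≡ 262
s^8 ≡ 262^2 = 68644 ≡ 59
s^16 ≡ 59^2 = 3481 ≡ 291
19 = 16 + 2 + 1, so s^19 ≡ 291·146·28 ≡ 57 (mod 319)
57 = H(m), so the signature checks out.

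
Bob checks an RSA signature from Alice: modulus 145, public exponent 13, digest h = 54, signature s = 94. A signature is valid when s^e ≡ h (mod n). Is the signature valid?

s^13 mod 145 = 54
Since 54 equals the digest 54, verification succeeds.

valid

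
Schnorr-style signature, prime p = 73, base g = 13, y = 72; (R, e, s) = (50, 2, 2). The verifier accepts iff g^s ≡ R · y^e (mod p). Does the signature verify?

does not verify

g^s mod p:
13^2 mod 73 = 23
R · y^e mod p:
72^2 mod 73 = 1
50·1 = 50 ≡ 50 (mod 73)
23 ≠ 50; the check fails.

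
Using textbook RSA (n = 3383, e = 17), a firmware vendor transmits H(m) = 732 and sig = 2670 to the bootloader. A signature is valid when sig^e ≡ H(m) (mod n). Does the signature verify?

verifies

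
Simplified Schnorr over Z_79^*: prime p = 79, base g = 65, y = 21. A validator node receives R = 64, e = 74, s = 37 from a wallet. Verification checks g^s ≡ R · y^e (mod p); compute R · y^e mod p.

52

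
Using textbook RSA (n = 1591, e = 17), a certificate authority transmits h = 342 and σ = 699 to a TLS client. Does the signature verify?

verifies

σ^2 ≡ 699^2 = 488601 ≡ 164
σ^4 ≡ 164^2 = 26896 ≡ 1440
σ^8 ≡ 1440^2 = 2073600 ≡ 527
σ^16 ≡ 527^2 = 277729 ≡ 895
17 = 16 + 1, so σ^17 ≡ 895·699 ≡ 342 (mod 1591)
342 = h, so the signature checks out.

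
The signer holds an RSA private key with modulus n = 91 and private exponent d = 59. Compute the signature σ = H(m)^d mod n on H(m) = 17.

75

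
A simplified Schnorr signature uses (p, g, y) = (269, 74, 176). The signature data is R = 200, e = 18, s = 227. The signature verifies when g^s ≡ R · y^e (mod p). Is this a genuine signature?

genuine

g^s mod p:
74^2 = 5476 ≡ 96
74^4 ≡ 96^2 = 9216 ≡ 70
74^8 ≡ 70^2 = 4900 ≡ 58
74^16 ≡ 58^2 = 3364 ≡ 136
74^32 ≡ 136^2 = 18496 ≡ 204
74^64 ≡ 204^2 = 41616 ≡ 190
74^128 ≡ 190^2 = 36100 ≡ 54
227 = 128 + 64 + 32 + 2 + 1, so 74^227 ≡ 54·190·204·96·74 ≡ 259 (mod 269)
R · y^e mod p:
176^2 = 30976 ≡ 41
176^4 ≡ 41^2 = 1681 ≡ 67
176^8 ≡ 67^2 = 4489 ≡ 185
176^16 ≡ 185^2 = 34225 ≡ 62
18 = 16 + 2, so 176^18 ≡ 62·41 ≡ 121 (mod 269)
200·121 = 24200 ≡ 259 (mod 269)
259 ≡ 259 (mod 269); signature holds.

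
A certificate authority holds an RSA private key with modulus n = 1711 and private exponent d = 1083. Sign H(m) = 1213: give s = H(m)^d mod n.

1486

(H(m))^2 ≡ 1213^2 = 1471369 ≡ 1620
(H(m))^4 ≡ 1620^2 = 2624400 ≡ 1437
(H(m))^8 ≡ 1437^2 = 2064969 ≡ 1503
(H(m))^16 ≡ 1503^2 = 2259009 ≡ 489
(H(m))^32 ≡ 489^2 = 239121 ≡ 1292
(H(m))^64 ≡ 1292^2 = 1669264 ≡ 1039
(H(m))^128 ≡ 1039^2 = 1079521 ≡ 1591
(H(m))^256 ≡ 1591^2 = 2531281 ≡ 712
(H(m))^512 ≡ 712^2 = 506944 ≡ 488
(H(m))^1024 ≡ 488^2 = 238144 ≡ 315
1083 = 1024 + 32 + 16 + 8 + 2 + 1, so (H(m))^1083 ≡ 315·1292·489·1503·1620·1213 ≡ 1486 (mod 1711)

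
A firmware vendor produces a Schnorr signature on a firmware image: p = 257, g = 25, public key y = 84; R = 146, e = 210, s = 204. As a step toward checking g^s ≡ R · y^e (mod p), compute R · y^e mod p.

84^2 = 7056 ≡ 117
84^4 ≡ 117^2 = 13689 ≡ 68
84^8 ≡ 68^2 = 4624 ≡ 255
84^16 ≡ 255^2 = 65025 ≡ 4
84^32 ≡ 4^2 = 16
84^64 ≡ 16^2 = 256
84^128 ≡ 256^2 = 65536 ≡ 1
210 = 128 + 64 + 16 + 2, so 84^210 ≡ 1·256·4·117 ≡ 46 (mod 257)
R · y^e ≡ 146·46 = 6716 ≡ 34 (mod 257)

34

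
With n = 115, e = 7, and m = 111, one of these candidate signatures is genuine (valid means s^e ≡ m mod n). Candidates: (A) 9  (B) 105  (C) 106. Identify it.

Candidate A: Squares mod 115: 9^1≡9, 9^2≡81, 9^4≡6; 7 = 4 + 2 + 1, so 9^7 ≡ 6·81·9 ≡ 4 (mod 115)
Candidate B: Squares mod 115: 105^1≡105, 105^2≡100, 105^4≡110; 7 = 4 + 2 + 1, so 105^7 ≡ 110·100·105 ≡ 55 (mod 115)
Candidate C: Squares mod 115: 106^1≡106, 106^2≡81, 106^4≡6; 7 = 4 + 2 + 1, so 106^7 ≡ 6·81·106 ≡ 111 (mod 115)
  → matches m = 111

C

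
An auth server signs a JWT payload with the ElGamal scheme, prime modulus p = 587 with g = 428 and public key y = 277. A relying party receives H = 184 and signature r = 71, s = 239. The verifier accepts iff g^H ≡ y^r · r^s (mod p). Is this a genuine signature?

genuine

Left side g^H mod p:
Squares mod 587: 428^1≡428, 428^2≡40, 428^4≡426, 428^8≡93, 428^16≡431, 428^32≡269, 428^64≡160, 428^128≡359
184 = 128 + 32 + 16 + 8, so 428^184 ≡ 359·269·431·93 ≡ 119 (mod 587)
Right side y^r · r^s mod p:
Squares mod 587: 277^1≡277, 277^2≡419, 277^4≡48, 277^8≡543, 277^16≡175, 277^32≡101, 277^64≡222
71 = 64 + 4 + 2 + 1, so 277^71 ≡ 222·48·419·277 ≡ 5 (mod 587)
Squares mod 587: 71^1≡71, 71^2≡345, 71^4≡451, 71^8≡299, 71^16≡177, 71^32≡218, 71^64≡564, 71^128≡529
239 = 128 + 64 + 32 + 8 + 4 + 2 + 1, so 71^239 ≡ 529·564·218·299·451·345·71 ≡ 376 (mod 587)
5·376 = 1880 ≡ 119 (mod 587)
119 ≡ 119 (mod 587), so the signature is genuine.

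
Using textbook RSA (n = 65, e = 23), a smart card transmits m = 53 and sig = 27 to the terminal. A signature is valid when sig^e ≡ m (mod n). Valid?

yes

sig^2 ≡ 27^2 = 729 ≡ 14
sig^4 ≡ 14^2 = 196 ≡ 1
sig^8 ≡ 1^2 = 1
sig^16 ≡ 1^2 = 1
23 = 16 + 4 + 2 + 1, so sig^23 ≡ 1·1·14·27 ≡ 53 (mod 65)
sig^23 mod 65 = 53 matches m.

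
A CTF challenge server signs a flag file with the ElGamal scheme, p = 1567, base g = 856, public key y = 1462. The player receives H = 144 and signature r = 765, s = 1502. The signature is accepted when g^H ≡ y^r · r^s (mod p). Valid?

no

Left side g^H mod p:
856^2 = 732736 ≡ 947
856^4 ≡ 947^2 = 896809 ≡ 485
856^8 ≡ 485^2 = 235225 ≡ 175
856^16 ≡ 175^2 = 30625 ≡ 852
856^32 ≡ 852^2 = 725904 ≡ 383
856^64 ≡ 383^2 = 146689 ≡ 958
856^128 ≡ 958^2 = 917764 ≡ 1069
144 = 128 + 16, so 856^144 ≡ 1069·852 ≡ 361 (mod 1567)
Right side y^r · r^s mod p:
1462^2 = 2137444 ≡ 56
1462^4 ≡ 56^2 = 3136 ≡ 2
1462^8 ≡ 2^2 = 4
1462^16 ≡ 4^2 = 16
1462^32 ≡ 16^2 = 256
1462^64 ≡ 256^2 = 65536 ≡ 1289
1462^128 ≡ 1289^2 = 1661521 ≡ 501
1462^256 ≡ 501^2 = 251001 ≡ 281
1462^512 ≡ 281^2 = 78961 ≡ 611
765 = 512 + 128 + 64 + 32 + 16 + 8 + 4 + 1, so 1462^765 ≡ 611·501·1289·256·16·4·2·1462 ≡ 390 (mod 1567)
765^2 = 585225 ≡ 734
765^4 ≡ 734^2 = 538756 ≡ 1275
765^8 ≡ 1275^2 = 1625625 ≡ 646
765^16 ≡ 646^2 = 417316 ≡ 494
765^32 ≡ 494^2 = 244036 ≡ 1151
765^64 ≡ 1151^2 = 1324801 ≡ 686
765^128 ≡ 686^2 = 470596 ≡ 496
765^256 ≡ 496^2 = 246016 ≡ 1564
765^512 ≡ 1564^2 = 2446096 ≡ 9
765^1024 ≡ 9^2 = 81
1502 = 1024 + 256 + 128 + 64 + 16 + 8 + 4 + 2, so 765^1502 ≡ 81·1564·496·686·494·646·1275·734 ≡ 450 (mod 1567)
390·450 = 175500 ≡ 1563 (mod 1567)
361 ≠ 1563, so verification fails.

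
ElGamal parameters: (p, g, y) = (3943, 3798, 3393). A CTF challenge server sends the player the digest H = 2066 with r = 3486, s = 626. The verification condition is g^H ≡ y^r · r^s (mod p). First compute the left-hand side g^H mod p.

3798^2066 mod 3943 = 3621

3621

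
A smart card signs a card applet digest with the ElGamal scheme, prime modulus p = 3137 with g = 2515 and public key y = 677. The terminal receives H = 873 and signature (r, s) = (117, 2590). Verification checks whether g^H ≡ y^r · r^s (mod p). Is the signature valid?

Left side g^H mod p:
Squares mod 3137: 2515^1≡2515, 2515^2≡1033, 2515^4≡509, 2515^8≡1847, 2515^16≡1490, 2515^32≡2241, 2515^64≡2881, 2515^128≡2796, 2515^256≡212, 2515^512≡1026
873 = 512 + 256 + 64 + 32 + 8 + 1, so 2515^873 ≡ 1026·212·2881·2241·1847·2515 ≡ 111 (mod 3137)
Right side y^r · r^s mod p:
Squares mod 3137: 677^1≡677, 677^2≡327, 677^4≡271, 677^8≡1290, 677^16≡1490, 677^32≡2241, 677^64≡2881
117 = 64 + 32 + 16 + 4 + 1, so 677^117 ≡ 2881·2241·1490·271·677 ≡ 1532 (mod 3137)
Squares mod 3137: 117^1≡117, 117^2≡1141, 117^4≡26, 117^8≡676, 117^16≡2111, 117^32≡1781, 117^64≡454, 117^128≡2211, 117^256≡1075, 117^512≡1209, 117^1024≡2976, 117^2048≡825
2590 = 2048 + 512 + 16 + 8 + 4 + 2, so 117^2590 ≡ 825·1209·2111·676·26·1141 ≡ 1501 (mod 3137)
1532·1501 = 2299532 ≡ 111 (mod 3137)
111 ≡ 111 (mod 3137), so the signature is genuine.

valid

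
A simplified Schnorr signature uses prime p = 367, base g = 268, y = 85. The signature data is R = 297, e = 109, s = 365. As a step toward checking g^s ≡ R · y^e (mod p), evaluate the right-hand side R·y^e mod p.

215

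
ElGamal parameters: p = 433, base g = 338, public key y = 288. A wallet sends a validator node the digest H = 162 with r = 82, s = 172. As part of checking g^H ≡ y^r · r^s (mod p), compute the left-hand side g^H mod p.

338^162 mod 433 = 254

254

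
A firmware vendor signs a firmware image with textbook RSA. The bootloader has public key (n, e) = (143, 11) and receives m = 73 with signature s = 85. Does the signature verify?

s^2 ≡ 85^2 = 7225 ≡ 75
s^4 ≡ 75^2 = 5625 ≡ 48
s^8 ≡ 48^2 = 2304 ≡ 16
11 = 8 + 2 + 1, so s^11 ≡ 16·75·85 ≡ 41 (mod 143)
s^11 mod 143 = 41, but m = 73.

does not verify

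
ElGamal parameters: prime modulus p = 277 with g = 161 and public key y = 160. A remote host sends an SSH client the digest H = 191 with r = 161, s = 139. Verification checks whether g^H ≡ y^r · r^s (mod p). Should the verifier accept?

accept

Left side g^H mod p:
161^2 = 25921 ≡ 160
161^4 ≡ 160^2 = 25600 ≡ 116
161^8 ≡ 116^2 = 13456 ≡ 160
161^16 ≡ 160^2 = 25600 ≡ 116
161^32 ≡ 116^2 = 13456 ≡ 160
161^64 ≡ 160^2 = 25600 ≡ 116
161^128 ≡ 116^2 = 13456 ≡ 160
191 = 128 + 32 + 16 + 8 + 4 + 2 + 1, so 161^191 ≡ 160·160·116·160·116·160·161 ≡ 117 (mod 277)
Right side y^r · r^s mod p:
160^2 = 25600 ≡ 116
160^4 ≡ 116^2 = 13456 ≡ 160
160^8 ≡ 160^2 = 25600 ≡ 116
160^16 ≡ 116^2 = 13456 ≡ 160
160^32 ≡ 160^2 = 25600 ≡ 116
160^64 ≡ 116^2 = 13456 ≡ 160
160^128 ≡ 160^2 = 25600 ≡ 116
161 = 128 + 32 + 1, so 160^161 ≡ 116·116·160 ≡ 116 (mod 277)
161^2 = 25921 ≡ 160
161^4 ≡ 160^2 = 25600 ≡ 116
161^8 ≡ 116^2 = 13456 ≡ 160
161^16 ≡ 160^2 = 25600 ≡ 116
161^32 ≡ 116^2 = 13456 ≡ 160
161^64 ≡ 160^2 = 25600 ≡ 116
161^128 ≡ 116^2 = 13456 ≡ 160
139 = 128 + 8 + 2 + 1, so 161^139 ≡ 160·160·160·161 ≡ 161 (mod 277)
116·161 = 18676 ≡ 117 (mod 277)
117 ≡ 117 (mod 277), so the signature is genuine.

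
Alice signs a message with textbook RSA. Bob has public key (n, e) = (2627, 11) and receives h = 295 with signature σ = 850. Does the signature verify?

σ^2 ≡ 850^2 = 722500 ≡ 75
σ^4 ≡ 75^2 = 5625 ≡ 371
σ^8 ≡ 371^2 = 137641 ≡ 1037
11 = 8 + 2 + 1, so σ^11 ≡ 1037·75·850 ≡ 295 (mod 2627)
σ^11 mod 2627 = 295 matches h.

verifies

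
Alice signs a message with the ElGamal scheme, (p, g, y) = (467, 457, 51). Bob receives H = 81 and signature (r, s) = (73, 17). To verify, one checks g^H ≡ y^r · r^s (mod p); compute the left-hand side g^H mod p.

228

Squares mod 467: 457^1≡457, 457^2≡100, 457^4≡193, 457^8≡356, 457^16≡179, 457^32≡285, 457^64≡434
81 = 64 + 16 + 1, so 457^81 ≡ 434·179·457 ≡ 228 (mod 467)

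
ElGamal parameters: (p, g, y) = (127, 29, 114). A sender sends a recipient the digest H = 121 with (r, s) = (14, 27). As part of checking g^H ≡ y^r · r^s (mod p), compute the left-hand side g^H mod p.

29^2 = 841 ≡ 79
29^4 ≡ 79^2 = 6241 ≡ 18
29^8 ≡ 18^2 = 324 ≡ 70
29^16 ≡ 70^2 = 4900 ≡ 74
29^32 ≡ 74^2 = 5476 ≡ 15
29^64 ≡ 15^2 = 225 ≡ 98
121 = 64 + 32 + 16 + 8 + 1, so 29^121 ≡ 98·15·74·70·29 ≡ 118 (mod 127)

118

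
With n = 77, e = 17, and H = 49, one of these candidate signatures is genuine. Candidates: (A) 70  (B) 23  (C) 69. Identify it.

Candidate A: Squares mod 77: 70^1≡70, 70^2≡49, 70^4≡14, 70^8≡42, 70^16≡70; 17 = 16 + 1, so 70^17 ≡ 70·70 ≡ 49 (mod 77)
  → matches H = 49
Candidate B: Squares mod 77: 23^1≡23, 23^2≡67, 23^4≡23, 23^8≡67, 23^16≡23; 17 = 16 + 1, so 23^17 ≡ 23·23 ≡ 67 (mod 77)
Candidate C: Squares mod 77: 69^1≡69, 69^2≡64, 69^4≡15, 69^8≡71, 69^16≡36; 17 = 16 + 1, so 69^17 ≡ 36·69 ≡ 20 (mod 77)

A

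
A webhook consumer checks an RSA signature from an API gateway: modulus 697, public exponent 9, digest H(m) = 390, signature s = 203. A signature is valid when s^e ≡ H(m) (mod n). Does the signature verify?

verifies

s^2 ≡ 203^2 = 41209 ≡ 86
s^4 ≡ 86^2 = 7396 ≡ 426
s^8 ≡ 426^2 = 181476 ≡ 256
9 = 8 + 1, so s^9 ≡ 256·203 ≡ 390 (mod 697)
Since 390 equals the digest 390, verification succeeds.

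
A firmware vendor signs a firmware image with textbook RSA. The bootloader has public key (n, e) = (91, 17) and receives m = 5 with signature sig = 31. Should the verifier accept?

accept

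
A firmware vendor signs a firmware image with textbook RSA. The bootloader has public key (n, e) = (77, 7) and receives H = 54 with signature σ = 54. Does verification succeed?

σ^2 ≡ 54^2 = 2916 ≡ 67
σ^4 ≡ 67^2 = 4489 ≡ 23
7 = 4 + 2 + 1, so σ^7 ≡ 23·67·54 ≡ 54 (mod 77)
54 = H, so the signature checks out.

passes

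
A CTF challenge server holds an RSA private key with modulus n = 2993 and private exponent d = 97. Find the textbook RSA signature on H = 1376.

496

H^2 ≡ 1376^2 = 1893376 ≡ 1800
H^4 ≡ 1800^2 = 3240000 ≡ 1574
H^8 ≡ 1574^2 = 2477476 ≡ 2265
H^16 ≡ 2265^2 = 5130225 ≡ 223
H^32 ≡ 223^2 = 49729 ≡ 1841
H^64 ≡ 1841^2 = 3389281 ≡ 1205
97 = 64 + 32 + 1, so H^97 ≡ 1205·1841·1376 ≡ 496 (mod 2993)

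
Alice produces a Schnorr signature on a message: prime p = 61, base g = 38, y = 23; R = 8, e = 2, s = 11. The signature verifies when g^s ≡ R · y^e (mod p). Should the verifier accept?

g^s mod p:
38^2 = 1444 ≡ 41
38^4 ≡ 41^2 = 1681 ≡ 34
38^8 ≡ 34^2 = 1156 ≡ 58
11 = 8 + 2 + 1, so 38^11 ≡ 58·41·38 ≡ 23 (mod 61)
R · y^e mod p:
23^2 = 529 ≡ 41
8·41 = 328 ≡ 23 (mod 61)
23 ≡ 23 (mod 61); signature holds.

accept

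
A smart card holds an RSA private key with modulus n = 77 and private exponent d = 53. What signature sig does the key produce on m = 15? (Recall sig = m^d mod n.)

64

m^53 mod 77 = 64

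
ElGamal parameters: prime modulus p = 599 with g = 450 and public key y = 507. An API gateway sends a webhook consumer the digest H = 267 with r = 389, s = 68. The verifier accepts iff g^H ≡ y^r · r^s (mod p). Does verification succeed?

passes

Left side g^H mod p:
Squares mod 599: 450^1≡450, 450^2≡38, 450^4≡246, 450^8≡17, 450^16≡289, 450^32≡260, 450^64≡512, 450^128≡381, 450^256≡203
267 = 256 + 8 + 2 + 1, so 450^267 ≡ 203·17·38·450 ≡ 417 (mod 599)
Right side y^r · r^s mod p:
Squares mod 599: 507^1≡507, 507^2≡78, 507^4≡94, 507^8≡450, 507^16≡38, 507^32≡246, 507^64≡17, 507^128≡289, 507^256≡260
389 = 256 + 128 + 4 + 1, so 507^389 ≡ 260·289·94·507 ≡ 54 (mod 599)
Squares mod 599: 389^1≡389, 389^2≡373, 389^4≡161, 389^8≡164, 389^16≡540, 389^32≡486, 389^64≡190
68 = 64 + 4, so 389^68 ≡ 190·161 ≡ 41 (mod 599)
54·41 = 2214 ≡ 417 (mod 599)
417 ≡ 417 (mod 599), so the signature is genuine.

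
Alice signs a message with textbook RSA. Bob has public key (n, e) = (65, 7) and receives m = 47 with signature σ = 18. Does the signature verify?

verifies

σ^7 mod 65 = 47
σ^7 mod 65 = 47 matches m.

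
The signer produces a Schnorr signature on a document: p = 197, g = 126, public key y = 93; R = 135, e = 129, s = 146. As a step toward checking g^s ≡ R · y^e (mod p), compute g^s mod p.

126^2 = 15876 ≡ 116
126^4 ≡ 116^2 = 13456 ≡ 60
126^8 ≡ 60^2 = 3600 ≡ 54
126^16 ≡ 54^2 = 2916 ≡ 158
126^32 ≡ 158^2 = 24964 ≡ 142
126^64 ≡ 142^2 = 20164 ≡ 70
126^128 ≡ 70^2 = 4900 ≡ 172
146 = 128 + 16 + 2, so 126^146 ≡ 172·158·116 ≡ 22 (mod 197)

22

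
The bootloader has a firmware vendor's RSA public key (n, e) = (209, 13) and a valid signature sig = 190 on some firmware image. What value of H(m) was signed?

sig^2 ≡ 190^2 = 36100 ≡ 152
sig^4 ≡ 152^2 = 23104 ≡ 114
sig^8 ≡ 114^2 = 12996 ≡ 38
13 = 8 + 4 + 1, so sig^13 ≡ 38·114·190 ≡ 38 (mod 209)

38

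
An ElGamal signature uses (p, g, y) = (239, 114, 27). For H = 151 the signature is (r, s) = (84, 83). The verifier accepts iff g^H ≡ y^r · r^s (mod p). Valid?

no

Left side g^H mod p:
114^151 mod 239 = 175
Right side y^r · r^s mod p:
27^84 mod 239 = 101
84^83 mod 239 = 159
101·159 = 16059 ≡ 46 (mod 239)
175 ≠ 46, so verification fails.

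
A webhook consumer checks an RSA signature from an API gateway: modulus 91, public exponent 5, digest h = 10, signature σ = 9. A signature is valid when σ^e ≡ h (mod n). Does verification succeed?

fails

σ^2 ≡ 9^2 = 81
σ^4 ≡ 81^2 = 6561 ≡ 9
5 = 4 + 1, so σ^5 ≡ 9·9 ≡ 81 (mod 91)
σ^5 mod 91 = 81, but h = 10.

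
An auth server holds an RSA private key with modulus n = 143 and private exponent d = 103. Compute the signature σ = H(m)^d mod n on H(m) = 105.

(H(m))^2 ≡ 105^2 = 11025 ≡ 14
(H(m))^4 ≡ 14^2 = 196 ≡ 53
(H(m))^8 ≡ 53^2 = 2809 ≡ 92
(H(m))^16 ≡ 92^2 = 8464 ≡ 27
(H(m))^32 ≡ 27^2 = 729 ≡ 14
(H(m))^64 ≡ 14^2 = 196 ≡ 53
103 = 64 + 32 + 4 + 2 + 1, so (H(m))^103 ≡ 53·14·53·14·105 ≡ 40 (mod 143)

40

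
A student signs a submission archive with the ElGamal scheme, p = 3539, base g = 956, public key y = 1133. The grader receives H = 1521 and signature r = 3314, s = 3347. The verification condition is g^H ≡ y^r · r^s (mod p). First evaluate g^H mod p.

2852

Squares mod 3539: 956^1≡956, 956^2≡874, 956^4≡2991, 956^8≡3028, 956^16≡2774, 956^32≡1290, 956^64≡770, 956^128≡1887, 956^256≡535, 956^512≡3105, 956^1024≡789
1521 = 1024 + 256 + 128 + 64 + 32 + 16 + 1, so 956^1521 ≡ 789·535·1887·770·1290·2774·956 ≡ 2852 (mod 3539)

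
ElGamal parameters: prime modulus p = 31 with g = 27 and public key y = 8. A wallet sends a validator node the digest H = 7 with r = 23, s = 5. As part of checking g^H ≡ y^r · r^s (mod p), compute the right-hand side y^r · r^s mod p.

15

8^2 = 64 ≡ 2
8^4 ≡ 2^2 = 4
8^8 ≡ 4^2 = 16
8^16 ≡ 16^2 = 256 ≡ 8
23 = 16 + 4 + 2 + 1, so 8^23 ≡ 8·4·2·8 ≡ 16 (mod 31)
23^2 = 529 ≡ 2
23^4 ≡ 2^2 = 4
5 = 4 + 1, so 23^5 ≡ 4·23 ≡ 30 (mod 31)
y^r · r^s ≡ 16·30 = 480 ≡ 15 (mod 31)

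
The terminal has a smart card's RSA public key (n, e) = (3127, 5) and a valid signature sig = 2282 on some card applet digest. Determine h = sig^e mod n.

Squares mod 3127: sig^1≡2282, sig^2≡1069, sig^4≡1406
5 = 4 + 1, so sig^5 ≡ 1406·2282 ≡ 190 (mod 3127)

190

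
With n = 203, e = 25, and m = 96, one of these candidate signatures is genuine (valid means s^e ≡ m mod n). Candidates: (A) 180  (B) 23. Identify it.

A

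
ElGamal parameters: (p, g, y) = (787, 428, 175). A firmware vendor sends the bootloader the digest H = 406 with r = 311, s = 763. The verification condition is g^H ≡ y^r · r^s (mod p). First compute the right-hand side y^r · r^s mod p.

421

Squares mod 787: 175^1≡175, 175^2≡719, 175^4≡689, 175^8≡160, 175^16≡416, 175^32≡703, 175^64≡760, 175^128≡729, 175^256≡216
311 = 256 + 32 + 16 + 4 + 2 + 1, so 175^311 ≡ 216·703·416·689·719·175 ≡ 577 (mod 787)
Squares mod 787: 311^1≡311, 311^2≡707, 311^4≡104, 311^8≡585, 311^16≡667, 311^32≡234, 311^64≡453, 311^128≡589, 311^256≡641, 311^512≡67
763 = 512 + 128 + 64 + 32 + 16 + 8 + 2 + 1, so 311^763 ≡ 67·589·453·234·667·585·707·311 ≡ 384 (mod 787)
y^r · r^s ≡ 577·384 = 221568 ≡ 421 (mod 787)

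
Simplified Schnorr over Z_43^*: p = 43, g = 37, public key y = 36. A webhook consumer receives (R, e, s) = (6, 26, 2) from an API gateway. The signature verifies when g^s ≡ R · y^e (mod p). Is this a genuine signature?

genuine

g^s mod p:
37^2 = 1369 ≡ 36
R · y^e mod p:
36^2 = 1296 ≡ 6
36^4 ≡ 6^2 = 36
36^8 ≡ 36^2 = 1296 ≡ 6
36^16 ≡ 6^2 = 36
26 = 16 + 8 + 2, so 36^26 ≡ 36·6·6 ≡ 6 (mod 43)
6·6 = 36 ≡ 36 (mod 43)
36 ≡ 36 (mod 43); signature holds.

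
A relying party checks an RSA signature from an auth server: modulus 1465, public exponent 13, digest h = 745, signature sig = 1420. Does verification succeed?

Squares mod 1465: sig^1≡1420, sig^2≡560, sig^4≡90, sig^8≡775
13 = 8 + 4 + 1, so sig^13 ≡ 775·90·1420 ≡ 745 (mod 1465)
sig^13 mod 1465 = 745 matches h.

passes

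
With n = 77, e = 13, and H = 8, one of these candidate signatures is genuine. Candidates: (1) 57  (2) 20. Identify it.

Candidate 1: Squares mod 77: 57^1≡57, 57^2≡15, 57^4≡71, 57^8≡36; 13 = 8 + 4 + 1, so 57^13 ≡ 36·71·57 ≡ 8 (mod 77)
  → matches H = 8
Candidate 2: Squares mod 77: 20^1≡20, 20^2≡15, 20^4≡71, 20^8≡36; 13 = 8 + 4 + 1, so 20^13 ≡ 36·71·20 ≡ 69 (mod 77)

1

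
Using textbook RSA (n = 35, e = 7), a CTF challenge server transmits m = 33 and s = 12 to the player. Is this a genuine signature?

s^7 mod 35 = 33
s^7 mod 35 = 33 matches m.

genuine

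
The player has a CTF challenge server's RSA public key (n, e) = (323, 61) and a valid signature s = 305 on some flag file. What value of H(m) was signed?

Squares mod 323: s^1≡305, s^2≡1, s^4≡1, s^8≡1, s^16≡1, s^32≡1
61 = 32 + 16 + 8 + 4 + 1, so s^61 ≡ 1·1·1·1·305 ≡ 305 (mod 323)

305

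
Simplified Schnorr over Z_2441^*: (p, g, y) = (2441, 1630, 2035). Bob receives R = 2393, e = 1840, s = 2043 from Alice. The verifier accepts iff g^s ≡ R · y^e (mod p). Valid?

yes

g^s mod p:
1630^2 = 2656900 ≡ 1092
1630^4 ≡ 1092^2 = 1192464 ≡ 1256
1630^8 ≡ 1256^2 = 1577536 ≡ 650
1630^16 ≡ 650^2 = 422500 ≡ 207
1630^32 ≡ 207^2 = 42849 ≡ 1352
1630^64 ≡ 1352^2 = 1827904 ≡ 2036
1630^128 ≡ 2036^2 = 4145296 ≡ 478
1630^256 ≡ 478^2 = 228484 ≡ 1471
1630^512 ≡ 1471^2 = 2163841 ≡ 1115
1630^1024 ≡ 1115^2 = 1243225 ≡ 756
2043 = 1024 + 512 + 256 + 128 + 64 + 32 + 16 + 8 + 2 + 1, so 1630^2043 ≡ 756·1115·1471·478·2036·1352·207·650·1092·1630 ≡ 2118 (mod 2441)
R · y^e mod p:
2035^2 = 4141225 ≡ 1289
2035^4 ≡ 1289^2 = 1661521 ≡ 1641
2035^8 ≡ 1641^2 = 2692881 ≡ 458
2035^16 ≡ 458^2 = 209764 ≡ 2279
2035^32 ≡ 2279^2 = 5193841 ≡ 1834
2035^64 ≡ 1834^2 = 3363556 ≡ 2299
2035^128 ≡ 2299^2 = 5285401 ≡ 636
2035^256 ≡ 636^2 = 404496 ≡ 1731
2035^512 ≡ 1731^2 = 2996361 ≡ 1254
2035^1024 ≡ 1254^2 = 1572516 ≡ 512
1840 = 1024 + 512 + 256 + 32 + 16, so 2035^1840 ≡ 512·1254·1731·1834·2279 ≡ 261 (mod 2441)
2393·261 = 624573 ≡ 2118 (mod 2441)
2118 ≡ 2118 (mod 2441); signature holds.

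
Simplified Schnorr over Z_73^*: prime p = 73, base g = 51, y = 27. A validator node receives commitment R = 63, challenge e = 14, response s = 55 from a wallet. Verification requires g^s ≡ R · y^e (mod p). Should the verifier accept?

reject

g^s mod p:
51^2 = 2601 ≡ 46
51^4 ≡ 46^2 = 2116 ≡ 72
51^8 ≡ 72^2 = 5184 ≡ 1
51^16 ≡ 1^2 = 1
51^32 ≡ 1^2 = 1
55 = 32 + 16 + 4 + 2 + 1, so 51^55 ≡ 1·1·72·46·51 ≡ 63 (mod 73)
R · y^e mod p:
27^2 = 729 ≡ 72
27^4 ≡ 72^2 = 5184 ≡ 1
27^8 ≡ 1^2 = 1
14 = 8 + 4 + 2, so 27^14 ≡ 1·1·72 ≡ 72 (mod 73)
63·72 = 4536 ≡ 10 (mod 73)
63 ≠ 10; the check fails.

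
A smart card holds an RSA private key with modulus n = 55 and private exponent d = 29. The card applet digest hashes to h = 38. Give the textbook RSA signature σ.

Squares mod 55: h^1≡38, h^2≡14, h^4≡31, h^8≡26, h^16≡16
29 = 16 + 8 + 4 + 1, so h^29 ≡ 16·26·31·38 ≡ 53 (mod 55)

53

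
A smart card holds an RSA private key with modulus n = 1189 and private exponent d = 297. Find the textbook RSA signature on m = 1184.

20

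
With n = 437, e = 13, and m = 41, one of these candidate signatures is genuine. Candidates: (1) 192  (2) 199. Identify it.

Candidate 1: 192^2 = 36864 ≡ 156; 192^4 ≡ 156^2 = 24336 ≡ 301; 192^8 ≡ 301^2 = 90601 ≡ 142; 13 = 8 + 4 + 1, so 192^13 ≡ 142·301·192 ≡ 41 (mod 437)
  → matches m = 41
Candidate 2: 199^2 = 39601 ≡ 271; 199^4 ≡ 271^2 = 73441 ≡ 25; 199^8 ≡ 25^2 = 625 ≡ 188; 13 = 8 + 4 + 1, so 199^13 ≡ 188·25·199 ≡ 120 (mod 437)

1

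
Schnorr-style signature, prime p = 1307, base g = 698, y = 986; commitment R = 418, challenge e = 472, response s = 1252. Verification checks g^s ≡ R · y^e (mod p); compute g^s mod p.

289

Squares mod 1307: 698^1≡698, 698^2≡1000, 698^4≡145, 698^8≡113, 698^16≡1006, 698^32≡418, 698^64≡893, 698^128≡179, 698^256≡673, 698^512≡707, 698^1024≡575
1252 = 1024 + 128 + 64 + 32 + 4, so 698^1252 ≡ 575·179·893·418·145 ≡ 289 (mod 1307)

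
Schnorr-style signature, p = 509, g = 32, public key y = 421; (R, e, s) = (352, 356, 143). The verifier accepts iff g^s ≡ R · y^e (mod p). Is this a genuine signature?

genuine

g^s mod p:
Squares mod 509: 32^1≡32, 32^2≡6, 32^4≡36, 32^8≡278, 32^16≡425, 32^32≡439, 32^64≡319, 32^128≡470
143 = 128 + 8 + 4 + 2 + 1, so 32^143 ≡ 470·278·36·6·32 ≡ 166 (mod 509)
R · y^e mod p:
Squares mod 509: 421^1≡421, 421^2≡109, 421^4≡174, 421^8≡245, 421^16≡472, 421^32≡351, 421^64≡23, 421^128≡20, 421^256≡400
356 = 256 + 64 + 32 + 4, so 421^356 ≡ 400·23·351·174 ≡ 281 (mod 509)
352·281 = 98912 ≡ 166 (mod 509)
166 ≡ 166 (mod 509); signature holds.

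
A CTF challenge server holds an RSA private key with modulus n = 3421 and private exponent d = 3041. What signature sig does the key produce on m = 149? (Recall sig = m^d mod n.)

m^3041 mod 3421 = 1425

1425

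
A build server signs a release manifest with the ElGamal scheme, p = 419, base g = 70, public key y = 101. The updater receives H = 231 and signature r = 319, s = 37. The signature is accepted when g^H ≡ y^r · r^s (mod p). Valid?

Left side g^H mod p:
70^2 = 4900 ≡ 291
70^4 ≡ 291^2 = 84681 ≡ 43
70^8 ≡ 43^2 = 1849 ≡ 173
70^16 ≡ 173^2 = 29929 ≡ 180
70^32 ≡ 180^2 = 32400 ≡ 137
70^64 ≡ 137^2 = 18769 ≡ 333
70^128 ≡ 333^2 = 110889 ≡ 273
231 = 128 + 64 + 32 + 4 + 2 + 1, so 70^231 ≡ 273·333·137·43·291·70 ≡ 204 (mod 419)
Right side y^r · r^s mod p:
101^2 = 10201 ≡ 145
101^4 ≡ 145^2 = 21025 ≡ 75
101^8 ≡ 75^2 = 5625 ≡ 178
101^16 ≡ 178^2 = 31684 ≡ 259
101^32 ≡ 259^2 = 67081 ≡ 41
101^64 ≡ 41^2 = 1681 ≡ 5
101^128 ≡ 5^2 = 25
101^256 ≡ 25^2 = 625 ≡ 206
319 = 256 + 32 + 16 + 8 + 4 + 2 + 1, so 101^319 ≡ 206·41·259·178·75·145·101 ≡ 284 (mod 419)
319^2 = 101761 ≡ 363
319^4 ≡ 363^2 = 131769 ≡ 203
319^8 ≡ 203^2 = 41209 ≡ 147
319^16 ≡ 147^2 = 21609 ≡ 240
319^32 ≡ 240^2 = 57600 ≡ 197
37 = 32 + 4 + 1, so 319^37 ≡ 197·203·319 ≡ 255 (mod 419)
284·255 = 72420 ≡ 352 (mod 419)
204 ≠ 352, so verification fails.

no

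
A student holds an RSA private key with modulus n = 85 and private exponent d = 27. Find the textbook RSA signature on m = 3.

7

Squares mod 85: m^1≡3, m^2≡9, m^4≡81, m^8≡16, m^16≡1
27 = 16 + 8 + 2 + 1, so m^27 ≡ 1·16·9·3 ≡ 7 (mod 85)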